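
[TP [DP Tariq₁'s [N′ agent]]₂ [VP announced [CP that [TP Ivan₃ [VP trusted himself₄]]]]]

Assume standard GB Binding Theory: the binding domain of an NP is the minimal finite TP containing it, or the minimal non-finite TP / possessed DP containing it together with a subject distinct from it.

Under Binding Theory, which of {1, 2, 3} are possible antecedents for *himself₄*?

{3}

*himself* is an anaphor, so Principle A applies: it must be bound in its binding domain.
Binding domain of *himself₄*: the embedded TP, whose subject is Ivan₃.
*Tariq₁* does not c-command the anaphor → cannot bind it.
*[Tariq₁'s agent]₂* c-commands the anaphor but is outside its binding domain → cannot satisfy Principle A.
*Ivan₃* c-commands the anaphor within its binding domain → licit binder.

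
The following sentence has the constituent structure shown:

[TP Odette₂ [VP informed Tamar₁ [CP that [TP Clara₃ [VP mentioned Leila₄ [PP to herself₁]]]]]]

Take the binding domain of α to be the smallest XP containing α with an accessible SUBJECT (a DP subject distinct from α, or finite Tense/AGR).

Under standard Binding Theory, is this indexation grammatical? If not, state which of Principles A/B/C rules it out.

Principle A

The two coindexed NPs are *Tamar₁* and *herself₁*.
*herself₁* is an anaphor. Principle A requires it to be bound within its binding domain — the embedded TP, whose subject is Clara₃.
Within that domain it is c-commanded by *Clara₃*, *Leila₄*, none of which share its index.
*Tamar₁* does c-command the anaphor, but from outside its binding domain.
The anaphor is unbound in its domain → Principle A violation.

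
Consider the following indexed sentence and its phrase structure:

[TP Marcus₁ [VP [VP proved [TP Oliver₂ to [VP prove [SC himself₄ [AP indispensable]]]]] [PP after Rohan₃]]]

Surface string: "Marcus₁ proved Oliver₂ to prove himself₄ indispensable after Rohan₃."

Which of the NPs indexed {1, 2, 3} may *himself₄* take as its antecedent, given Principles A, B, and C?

{2}

*himself* is an anaphor, so Principle A applies: it must be bound in its binding domain.
Binding domain of *himself₄*: the embedded TP, whose subject is Oliver₂.
*Marcus₁* c-commands the anaphor but is outside its binding domain → cannot satisfy Principle A.
*Oliver₂* c-commands the anaphor within its binding domain → licit binder.
*Rohan₃* does not c-command the anaphor → cannot bind it.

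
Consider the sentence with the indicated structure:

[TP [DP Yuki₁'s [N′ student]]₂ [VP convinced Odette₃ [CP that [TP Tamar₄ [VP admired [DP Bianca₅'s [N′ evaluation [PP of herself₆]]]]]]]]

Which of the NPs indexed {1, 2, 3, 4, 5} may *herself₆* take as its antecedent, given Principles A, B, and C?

{5}

*herself* is an anaphor, so Principle A applies: it must be bound in its binding domain.
Binding domain of *herself₆*: the possessed DP, whose subject is Bianca₅.
*Yuki₁* does not c-command the anaphor → cannot bind it.
*[Yuki₁'s student]₂* c-commands the anaphor but is outside its binding domain → cannot satisfy Principle A.
*Odette₃* c-commands the anaphor but is outside its binding domain → cannot satisfy Principle A.
*Tamar₄* c-commands the anaphor but is outside its binding domain → cannot satisfy Principle A.
*Bianca₅* c-commands the anaphor within its binding domain → licit binder.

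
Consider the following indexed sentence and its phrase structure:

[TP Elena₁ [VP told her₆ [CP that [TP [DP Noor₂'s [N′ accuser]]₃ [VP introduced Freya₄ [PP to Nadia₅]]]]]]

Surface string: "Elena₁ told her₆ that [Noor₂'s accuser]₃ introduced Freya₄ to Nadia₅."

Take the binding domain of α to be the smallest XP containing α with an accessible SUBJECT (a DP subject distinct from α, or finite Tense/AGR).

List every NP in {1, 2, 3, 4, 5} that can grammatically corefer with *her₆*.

none

*her* is a pronoun, so Principle B applies: it must be free in its binding domain.
Binding domain of *her₆*: the matrix TP, whose subject is Elena₁.
*Elena₁* c-commands the pronoun within its binding domain → coindexation would violate Principle B.
*Noor₂*: the pronoun c-commands this R-expression → coindexation would violate Principle C on *Noor₂*.
*[Noor₂'s accuser]₃*: the pronoun c-commands this R-expression → coindexation would violate Principle C on *[Noor₂'s accuser]₃*.
*Freya₄*: the pronoun c-commands this R-expression → coindexation would violate Principle C on *Freya₄*.
*Nadia₅*: the pronoun c-commands this R-expression → coindexation would violate Principle C on *Nadia₅*.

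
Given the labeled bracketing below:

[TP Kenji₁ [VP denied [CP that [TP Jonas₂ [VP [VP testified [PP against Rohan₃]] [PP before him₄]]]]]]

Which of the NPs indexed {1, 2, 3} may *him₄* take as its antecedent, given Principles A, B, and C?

{1, 3}

*him* is a pronoun, so Principle B applies: it must be free in its binding domain.
Binding domain of *him₄*: the embedded TP, whose subject is Jonas₂.
*Kenji₁* c-commands the pronoun but from outside its binding domain, and is not c-commanded by it → coindexation permitted.
*Jonas₂* c-commands the pronoun within its binding domain → coindexation would violate Principle B.
*Rohan₃* and the pronoun do not c-command one another → neither Principle B nor Principle C is at stake; coindexation permitted.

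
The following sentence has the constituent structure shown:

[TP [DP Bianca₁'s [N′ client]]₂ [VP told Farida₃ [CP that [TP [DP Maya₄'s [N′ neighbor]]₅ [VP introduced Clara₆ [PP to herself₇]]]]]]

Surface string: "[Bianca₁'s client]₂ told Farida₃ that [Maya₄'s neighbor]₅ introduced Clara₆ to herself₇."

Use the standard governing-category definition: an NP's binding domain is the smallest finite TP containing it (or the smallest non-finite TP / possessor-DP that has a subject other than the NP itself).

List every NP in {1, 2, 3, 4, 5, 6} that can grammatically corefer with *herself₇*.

{5, 6}

*herself* is an anaphor, so Principle A applies: it must be bound in its binding domain.
Binding domain of *herself₇*: the embedded TP, whose subject is [Maya₄'s neighbor]₅.
*Bianca₁* does not c-command the anaphor → cannot bind it.
*[Bianca₁'s client]₂* c-commands the anaphor but is outside its binding domain → cannot satisfy Principle A.
*Farida₃* c-commands the anaphor but is outside its binding domain → cannot satisfy Principle A.
*Maya₄* does not c-command the anaphor → cannot bind it.
*[Maya₄'s neighbor]₅* c-commands the anaphor within its binding domain → licit binder.
*Clara₆* c-commands the anaphor within its binding domain → licit binder.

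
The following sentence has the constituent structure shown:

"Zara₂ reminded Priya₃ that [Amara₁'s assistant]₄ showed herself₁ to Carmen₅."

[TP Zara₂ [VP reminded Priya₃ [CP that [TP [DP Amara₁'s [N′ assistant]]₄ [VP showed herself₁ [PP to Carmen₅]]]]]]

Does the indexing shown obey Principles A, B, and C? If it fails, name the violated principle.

Principle A

The two coindexed NPs are *Amara₁* and *herself₁*.
*herself₁* is an anaphor. Principle A requires it to be bound within its binding domain — the embedded TP, whose subject is [Amara₁'s assistant]₄.
Within that domain it is c-commanded by *[Amara₁'s assistant]₄*, which does not share its index.
*Amara₁* does not c-command the anaphor at all.
The anaphor is unbound in its domain → Principle A violation.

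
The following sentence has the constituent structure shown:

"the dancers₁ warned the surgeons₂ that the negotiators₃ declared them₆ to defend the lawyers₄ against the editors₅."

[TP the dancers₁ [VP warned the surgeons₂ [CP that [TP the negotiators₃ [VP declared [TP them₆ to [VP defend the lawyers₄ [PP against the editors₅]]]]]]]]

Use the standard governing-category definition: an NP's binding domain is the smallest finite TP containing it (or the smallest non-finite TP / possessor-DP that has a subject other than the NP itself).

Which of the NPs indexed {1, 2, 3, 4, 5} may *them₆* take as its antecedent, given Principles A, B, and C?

*them* is a pronoun, so Principle B applies: it must be free in its binding domain.
Binding domain of *them₆*: the embedded TP, whose subject is the negotiators₃.
*the dancers₁* c-commands the pronoun but from outside its binding domain, and is not c-commanded by it → coindexation permitted.
*the surgeons₂* c-commands the pronoun but from outside its binding domain, and is not c-commanded by it → coindexation permitted.
*the negotiators₃* c-commands the pronoun within its binding domain → coindexation would violate Principle B.
*the lawyers₄*: the pronoun c-commands this R-expression → coindexation would violate Principle C on *the lawyers₄*.
*the editors₅*: the pronoun c-commands this R-expression → coindexation would violate Principle C on *the editors₅*.

{1, 2}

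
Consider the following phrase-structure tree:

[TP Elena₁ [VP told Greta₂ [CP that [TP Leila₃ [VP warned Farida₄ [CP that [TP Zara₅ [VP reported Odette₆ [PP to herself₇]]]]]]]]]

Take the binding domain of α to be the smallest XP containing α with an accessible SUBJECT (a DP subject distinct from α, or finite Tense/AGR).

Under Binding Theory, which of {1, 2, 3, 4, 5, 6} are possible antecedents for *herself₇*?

*herself* is an anaphor, so Principle A applies: it must be bound in its binding domain.
Binding domain of *herself₇*: the embedded TP, whose subject is Zara₅.
*Elena₁* c-commands the anaphor but is outside its binding domain → cannot satisfy Principle A.
*Greta₂* c-commands the anaphor but is outside its binding domain → cannot satisfy Principle A.
*Leila₃* c-commands the anaphor but is outside its binding domain → cannot satisfy Principle A.
*Farida₄* c-commands the anaphor but is outside its binding domain → cannot satisfy Principle A.
*Zara₅* c-commands the anaphor within its binding domain → licit binder.
*Odette₆* c-commands the anaphor within its binding domain → licit binder.

{5, 6}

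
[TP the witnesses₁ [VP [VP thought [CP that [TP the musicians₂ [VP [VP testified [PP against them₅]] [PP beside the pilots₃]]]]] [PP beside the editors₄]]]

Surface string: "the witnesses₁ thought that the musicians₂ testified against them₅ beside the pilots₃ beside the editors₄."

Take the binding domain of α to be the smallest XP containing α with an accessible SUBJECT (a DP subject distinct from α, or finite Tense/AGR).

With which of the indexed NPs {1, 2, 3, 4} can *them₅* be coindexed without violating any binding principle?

*them* is a pronoun, so Principle B applies: it must be free in its binding domain.
Binding domain of *them₅*: the embedded TP, whose subject is the musicians₂.
*the witnesses₁* c-commands the pronoun but from outside its binding domain, and is not c-commanded by it → coindexation permitted.
*the musicians₂* c-commands the pronoun within its binding domain → coindexation would violate Principle B.
*the pilots₃* and the pronoun do not c-command one another → neither Principle B nor Principle C is at stake; coindexation permitted.
*the editors₄* and the pronoun do not c-command one another → neither Principle B nor Principle C is at stake; coindexation permitted.

{1, 3, 4}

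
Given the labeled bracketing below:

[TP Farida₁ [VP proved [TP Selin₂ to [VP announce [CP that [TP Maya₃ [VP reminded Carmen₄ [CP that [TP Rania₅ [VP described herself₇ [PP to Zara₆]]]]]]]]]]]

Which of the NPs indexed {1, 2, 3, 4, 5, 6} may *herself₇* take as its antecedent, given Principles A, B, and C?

{5}

*herself* is an anaphor, so Principle A applies: it must be bound in its binding domain.
Binding domain of *herself₇*: the embedded TP, whose subject is Rania₅.
*Farida₁* c-commands the anaphor but is outside its binding domain → cannot satisfy Principle A.
*Selin₂* c-commands the anaphor but is outside its binding domain → cannot satisfy Principle A.
*Maya₃* c-commands the anaphor but is outside its binding domain → cannot satisfy Principle A.
*Carmen₄* c-commands the anaphor but is outside its binding domain → cannot satisfy Principle A.
*Rania₅* c-commands the anaphor within its binding domain → licit binder.
*Zara₆* does not c-command the anaphor → cannot bind it.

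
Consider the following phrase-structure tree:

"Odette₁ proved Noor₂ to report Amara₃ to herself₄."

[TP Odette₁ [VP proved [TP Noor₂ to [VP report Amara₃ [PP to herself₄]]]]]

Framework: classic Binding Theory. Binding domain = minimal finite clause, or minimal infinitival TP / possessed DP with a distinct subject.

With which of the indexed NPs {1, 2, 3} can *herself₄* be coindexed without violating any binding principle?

{2, 3}

*herself* is an anaphor, so Principle A applies: it must be bound in its binding domain.
Binding domain of *herself₄*: the embedded TP, whose subject is Noor₂.
*Odette₁* c-commands the anaphor but is outside its binding domain → cannot satisfy Principle A.
*Noor₂* c-commands the anaphor within its binding domain → licit binder.
*Amara₃* c-commands the anaphor within its binding domain → licit binder.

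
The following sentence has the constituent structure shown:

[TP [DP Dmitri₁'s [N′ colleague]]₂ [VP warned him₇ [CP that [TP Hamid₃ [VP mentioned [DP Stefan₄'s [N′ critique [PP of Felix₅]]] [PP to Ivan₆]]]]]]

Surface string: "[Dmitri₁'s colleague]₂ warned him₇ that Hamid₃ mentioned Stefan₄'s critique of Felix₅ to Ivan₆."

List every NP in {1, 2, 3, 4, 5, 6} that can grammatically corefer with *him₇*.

{1}

*him* is a pronoun, so Principle B applies: it must be free in its binding domain.
Binding domain of *him₇*: the matrix TP, whose subject is [Dmitri₁'s colleague]₂.
*Dmitri₁* and the pronoun do not c-command one another → neither Principle B nor Principle C is at stake; coindexation permitted.
*[Dmitri₁'s colleague]₂* c-commands the pronoun within its binding domain → coindexation would violate Principle B.
*Hamid₃*: the pronoun c-commands this R-expression → coindexation would violate Principle C on *Hamid₃*.
*Stefan₄*: the pronoun c-commands this R-expression → coindexation would violate Principle C on *Stefan₄*.
*Felix₅*: the pronoun c-commands this R-expression → coindexation would violate Principle C on *Felix₅*.
*Ivan₆*: the pronoun c-commands this R-expression → coindexation would violate Principle C on *Ivan₆*.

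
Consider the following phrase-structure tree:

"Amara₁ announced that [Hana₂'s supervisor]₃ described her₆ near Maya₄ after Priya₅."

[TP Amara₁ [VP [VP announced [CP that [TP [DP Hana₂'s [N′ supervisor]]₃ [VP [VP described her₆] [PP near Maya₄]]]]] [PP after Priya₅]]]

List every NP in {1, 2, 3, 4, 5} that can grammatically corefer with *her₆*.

*her* is a pronoun, so Principle B applies: it must be free in its binding domain.
Binding domain of *her₆*: the embedded TP, whose subject is [Hana₂'s supervisor]₃.
*Amara₁* c-commands the pronoun but from outside its binding domain, and is not c-commanded by it → coindexation permitted.
*Hana₂* and the pronoun do not c-command one another → neither Principle B nor Principle C is at stake; coindexation permitted.
*[Hana₂'s supervisor]₃* c-commands the pronoun within its binding domain → coindexation would violate Principle B.
*Maya₄* and the pronoun do not c-command one another → neither Principle B nor Principle C is at stake; coindexation permitted.
*Priya₅* and the pronoun do not c-command one another → neither Principle B nor Principle C is at stake; coindexation permitted.

{1, 2, 4, 5}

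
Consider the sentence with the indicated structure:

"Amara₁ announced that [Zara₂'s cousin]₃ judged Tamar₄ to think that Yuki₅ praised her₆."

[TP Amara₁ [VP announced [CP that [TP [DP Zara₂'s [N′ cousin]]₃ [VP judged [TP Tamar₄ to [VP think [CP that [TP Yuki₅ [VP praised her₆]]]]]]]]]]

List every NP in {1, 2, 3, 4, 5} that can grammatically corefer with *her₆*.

{1, 2, 3, 4}

*her* is a pronoun, so Principle B applies: it must be free in its binding domain.
Binding domain of *her₆*: the embedded TP, whose subject is Yuki₅.
*Amara₁* c-commands the pronoun but from outside its binding domain, and is not c-commanded by it → coindexation permitted.
*Zara₂* and the pronoun do not c-command one another → neither Principle B nor Principle C is at stake; coindexation permitted.
*[Zara₂'s cousin]₃* c-commands the pronoun but from outside its binding domain, and is not c-commanded by it → coindexation permitted.
*Tamar₄* c-commands the pronoun but from outside its binding domain, and is not c-commanded by it → coindexation permitted.
*Yuki₅* c-commands the pronoun within its binding domain → coindexation would violate Principle B.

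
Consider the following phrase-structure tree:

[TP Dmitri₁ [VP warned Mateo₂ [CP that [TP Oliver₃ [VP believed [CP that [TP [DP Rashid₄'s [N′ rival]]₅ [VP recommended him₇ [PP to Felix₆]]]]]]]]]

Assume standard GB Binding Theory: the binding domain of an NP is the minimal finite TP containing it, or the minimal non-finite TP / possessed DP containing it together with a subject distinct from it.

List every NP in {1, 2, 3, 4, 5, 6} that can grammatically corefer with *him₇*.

{1, 2, 3, 4}

*him* is a pronoun, so Principle B applies: it must be free in its binding domain.
Binding domain of *him₇*: the embedded TP, whose subject is [Rashid₄'s rival]₅.
*Dmitri₁* c-commands the pronoun but from outside its binding domain, and is not c-commanded by it → coindexation permitted.
*Mateo₂* c-commands the pronoun but from outside its binding domain, and is not c-commanded by it → coindexation permitted.
*Oliver₃* c-commands the pronoun but from outside its binding domain, and is not c-commanded by it → coindexation permitted.
*Rashid₄* and the pronoun do not c-command one another → neither Principle B nor Principle C is at stake; coindexation permitted.
*[Rashid₄'s rival]₅* c-commands the pronoun within its binding domain → coindexation would violate Principle B.
*Felix₆*: the pronoun c-commands this R-expression → coindexation would violate Principle C on *Felix₆*.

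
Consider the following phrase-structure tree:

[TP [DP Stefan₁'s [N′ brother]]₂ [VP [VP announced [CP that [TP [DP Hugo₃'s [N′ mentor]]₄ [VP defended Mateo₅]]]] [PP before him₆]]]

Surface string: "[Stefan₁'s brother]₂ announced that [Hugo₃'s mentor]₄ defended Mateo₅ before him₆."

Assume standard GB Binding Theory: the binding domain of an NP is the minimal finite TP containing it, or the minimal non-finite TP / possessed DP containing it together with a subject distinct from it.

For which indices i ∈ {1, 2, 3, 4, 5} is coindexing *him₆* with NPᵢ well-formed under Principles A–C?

*him* is a pronoun, so Principle B applies: it must be free in its binding domain.
Binding domain of *him₆*: the matrix TP, whose subject is [Stefan₁'s brother]₂.
*Stefan₁* and the pronoun do not c-command one another → neither Principle B nor Principle C is at stake; coindexation permitted.
*[Stefan₁'s brother]₂* c-commands the pronoun within its binding domain → coindexation would violate Principle B.
*Hugo₃* and the pronoun do not c-command one another → neither Principle B nor Principle C is at stake; coindexation permitted.
*[Hugo₃'s mentor]₄* and the pronoun do not c-command one another → neither Principle B nor Principle C is at stake; coindexation permitted.
*Mateo₅* and the pronoun do not c-command one another → neither Principle B nor Principle C is at stake; coindexation permitted.

{1, 3, 4, 5}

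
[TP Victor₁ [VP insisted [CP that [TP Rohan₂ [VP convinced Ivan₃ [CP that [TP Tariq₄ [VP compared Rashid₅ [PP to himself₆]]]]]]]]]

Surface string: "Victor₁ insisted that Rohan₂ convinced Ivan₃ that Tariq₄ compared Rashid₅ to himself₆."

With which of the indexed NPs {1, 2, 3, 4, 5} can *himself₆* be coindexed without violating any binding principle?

{4, 5}

*himself* is an anaphor, so Principle A applies: it must be bound in its binding domain.
Binding domain of *himself₆*: the embedded TP, whose subject is Tariq₄.
*Victor₁* c-commands the anaphor but is outside its binding domain → cannot satisfy Principle A.
*Rohan₂* c-commands the anaphor but is outside its binding domain → cannot satisfy Principle A.
*Ivan₃* c-commands the anaphor but is outside its binding domain → cannot satisfy Principle A.
*Tariq₄* c-commands the anaphor within its binding domain → licit binder.
*Rashid₅* c-commands the anaphor within its binding domain → licit binder.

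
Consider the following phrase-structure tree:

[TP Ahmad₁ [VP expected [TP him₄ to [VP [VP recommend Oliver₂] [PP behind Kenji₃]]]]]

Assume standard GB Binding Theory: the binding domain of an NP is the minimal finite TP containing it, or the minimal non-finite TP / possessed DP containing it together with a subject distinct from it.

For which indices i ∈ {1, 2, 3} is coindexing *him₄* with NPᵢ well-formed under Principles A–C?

*him* is a pronoun, so Principle B applies: it must be free in its binding domain.
Binding domain of *him₄*: the matrix TP, whose subject is Ahmad₁.
*Ahmad₁* c-commands the pronoun within its binding domain → coindexation would violate Principle B.
*Oliver₂*: the pronoun c-commands this R-expression → coindexation would violate Principle C on *Oliver₂*.
*Kenji₃*: the pronoun c-commands this R-expression → coindexation would violate Principle C on *Kenji₃*.

none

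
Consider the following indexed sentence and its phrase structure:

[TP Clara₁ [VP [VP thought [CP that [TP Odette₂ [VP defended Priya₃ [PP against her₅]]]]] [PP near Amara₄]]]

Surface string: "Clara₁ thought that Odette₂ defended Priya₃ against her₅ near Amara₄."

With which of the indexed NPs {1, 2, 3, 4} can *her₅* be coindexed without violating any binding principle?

{1, 4}

*her* is a pronoun, so Principle B applies: it must be free in its binding domain.
Binding domain of *her₅*: the embedded TP, whose subject is Odette₂.
*Clara₁* c-commands the pronoun but from outside its binding domain, and is not c-commanded by it → coindexation permitted.
*Odette₂* c-commands the pronoun within its binding domain → coindexation would violate Principle B.
*Priya₃* c-commands the pronoun within its binding domain → coindexation would violate Principle B.
*Amara₄* and the pronoun do not c-command one another → neither Principle B nor Principle C is at stake; coindexation permitted.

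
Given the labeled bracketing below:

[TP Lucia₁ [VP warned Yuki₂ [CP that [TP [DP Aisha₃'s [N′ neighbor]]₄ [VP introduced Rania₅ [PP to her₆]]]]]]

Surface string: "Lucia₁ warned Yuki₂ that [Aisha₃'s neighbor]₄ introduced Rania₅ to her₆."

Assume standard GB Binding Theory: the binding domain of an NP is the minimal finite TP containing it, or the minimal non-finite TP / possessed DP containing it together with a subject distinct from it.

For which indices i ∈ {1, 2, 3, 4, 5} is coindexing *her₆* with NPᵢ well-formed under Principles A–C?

*her* is a pronoun, so Principle B applies: it must be free in its binding domain.
Binding domain of *her₆*: the embedded TP, whose subject is [Aisha₃'s neighbor]₄.
*Lucia₁* c-commands the pronoun but from outside its binding domain, and is not c-commanded by it → coindexation permitted.
*Yuki₂* c-commands the pronoun but from outside its binding domain, and is not c-commanded by it → coindexation permitted.
*Aisha₃* and the pronoun do not c-command one another → neither Principle B nor Principle C is at stake; coindexation permitted.
*[Aisha₃'s neighbor]₄* c-commands the pronoun within its binding domain → coindexation would violate Principle B.
*Rania₅* c-commands the pronoun within its binding domain → coindexation would violate Principle B.

{1, 2, 3}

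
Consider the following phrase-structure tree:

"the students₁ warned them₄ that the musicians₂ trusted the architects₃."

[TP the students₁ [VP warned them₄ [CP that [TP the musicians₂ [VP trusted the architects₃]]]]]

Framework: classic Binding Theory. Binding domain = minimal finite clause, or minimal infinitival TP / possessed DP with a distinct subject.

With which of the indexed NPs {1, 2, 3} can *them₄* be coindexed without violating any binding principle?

*them* is a pronoun, so Principle B applies: it must be free in its binding domain.
Binding domain of *them₄*: the matrix TP, whose subject is the students₁.
*the students₁* c-commands the pronoun within its binding domain → coindexation would violate Principle B.
*the musicians₂*: the pronoun c-commands this R-expression → coindexation would violate Principle C on *the musicians₂*.
*the architects₃*: the pronoun c-commands this R-expression → coindexation would violate Principle C on *the architects₃*.

none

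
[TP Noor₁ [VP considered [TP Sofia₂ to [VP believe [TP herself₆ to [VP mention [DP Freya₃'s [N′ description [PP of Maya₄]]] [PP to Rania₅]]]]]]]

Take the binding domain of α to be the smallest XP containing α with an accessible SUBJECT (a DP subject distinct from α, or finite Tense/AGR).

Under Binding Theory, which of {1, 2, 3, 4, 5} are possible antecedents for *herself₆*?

*herself* is an anaphor, so Principle A applies: it must be bound in its binding domain.
Binding domain of *herself₆*: the embedded TP, whose subject is Sofia₂.
*Noor₁* c-commands the anaphor but is outside its binding domain → cannot satisfy Principle A.
*Sofia₂* c-commands the anaphor within its binding domain → licit binder.
*Freya₃* does not c-command the anaphor → cannot bind it.
*Maya₄* does not c-command the anaphor → cannot bind it.
*Rania₅* does not c-command the anaphor → cannot bind it.

{2}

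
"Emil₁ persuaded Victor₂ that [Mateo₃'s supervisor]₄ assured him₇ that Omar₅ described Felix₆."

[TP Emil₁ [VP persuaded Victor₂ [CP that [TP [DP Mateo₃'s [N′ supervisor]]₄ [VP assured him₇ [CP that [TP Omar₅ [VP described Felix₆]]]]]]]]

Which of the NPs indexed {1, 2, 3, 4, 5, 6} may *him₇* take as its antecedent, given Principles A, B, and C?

{1, 2, 3}

*him* is a pronoun, so Principle B applies: it must be free in its binding domain.
Binding domain of *him₇*: the embedded TP, whose subject is [Mateo₃'s supervisor]₄.
*Emil₁* c-commands the pronoun but from outside its binding domain, and is not c-commanded by it → coindexation permitted.
*Victor₂* c-commands the pronoun but from outside its binding domain, and is not c-commanded by it → coindexation permitted.
*Mateo₃* and the pronoun do not c-command one another → neither Principle B nor Principle C is at stake; coindexation permitted.
*[Mateo₃'s supervisor]₄* c-commands the pronoun within its binding domain → coindexation would violate Principle B.
*Omar₅*: the pronoun c-commands this R-expression → coindexation would violate Principle C on *Omar₅*.
*Felix₆*: the pronoun c-commands this R-expression → coindexation would violate Principle C on *Felix₆*.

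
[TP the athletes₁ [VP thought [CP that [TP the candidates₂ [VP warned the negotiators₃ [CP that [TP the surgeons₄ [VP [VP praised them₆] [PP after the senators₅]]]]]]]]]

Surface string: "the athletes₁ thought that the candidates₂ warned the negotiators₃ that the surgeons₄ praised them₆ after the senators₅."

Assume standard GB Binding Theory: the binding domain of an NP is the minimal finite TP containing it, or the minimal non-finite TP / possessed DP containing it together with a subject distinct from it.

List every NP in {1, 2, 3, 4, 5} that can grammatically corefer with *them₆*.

{1, 2, 3, 5}

*them* is a pronoun, so Principle B applies: it must be free in its binding domain.
Binding domain of *them₆*: the embedded TP, whose subject is the surgeons₄.
*the athletes₁* c-commands the pronoun but from outside its binding domain, and is not c-commanded by it → coindexation permitted.
*the candidates₂* c-commands the pronoun but from outside its binding domain, and is not c-commanded by it → coindexation permitted.
*the negotiators₃* c-commands the pronoun but from outside its binding domain, and is not c-commanded by it → coindexation permitted.
*the surgeons₄* c-commands the pronoun within its binding domain → coindexation would violate Principle B.
*the senators₅* and the pronoun do not c-command one another → neither Principle B nor Principle C is at stake; coindexation permitted.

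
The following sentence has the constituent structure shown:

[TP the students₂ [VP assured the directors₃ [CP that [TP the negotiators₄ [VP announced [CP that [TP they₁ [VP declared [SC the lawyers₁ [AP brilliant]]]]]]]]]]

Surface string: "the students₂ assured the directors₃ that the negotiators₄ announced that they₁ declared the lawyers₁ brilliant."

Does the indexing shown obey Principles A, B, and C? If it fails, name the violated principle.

Principle C

The two coindexed NPs are *they₁* and *the lawyers₁*.
*the lawyers₁* is an R-expression. Principle C requires it to be free everywhere.
*they₁* c-commands it and carries the same index.
The R-expression is bound → Principle C violation.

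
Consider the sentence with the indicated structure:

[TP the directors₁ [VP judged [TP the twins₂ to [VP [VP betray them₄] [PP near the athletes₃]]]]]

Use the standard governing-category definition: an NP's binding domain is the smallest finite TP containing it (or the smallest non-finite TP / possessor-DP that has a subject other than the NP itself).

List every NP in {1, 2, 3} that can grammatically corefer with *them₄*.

*them* is a pronoun, so Principle B applies: it must be free in its binding domain.
Binding domain of *them₄*: the embedded TP, whose subject is the twins₂.
*the directors₁* c-commands the pronoun but from outside its binding domain, and is not c-commanded by it → coindexation permitted.
*the twins₂* c-commands the pronoun within its binding domain → coindexation would violate Principle B.
*the athletes₃* and the pronoun do not c-command one another → neither Principle B nor Principle C is at stake; coindexation permitted.

{1, 3}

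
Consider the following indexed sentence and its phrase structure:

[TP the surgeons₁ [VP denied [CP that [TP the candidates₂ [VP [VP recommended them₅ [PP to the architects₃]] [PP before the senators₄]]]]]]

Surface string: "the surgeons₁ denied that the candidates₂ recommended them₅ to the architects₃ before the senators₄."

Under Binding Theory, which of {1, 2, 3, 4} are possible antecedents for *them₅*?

{1, 4}

*them* is a pronoun, so Principle B applies: it must be free in its binding domain.
Binding domain of *them₅*: the embedded TP, whose subject is the candidates₂.
*the surgeons₁* c-commands the pronoun but from outside its binding domain, and is not c-commanded by it → coindexation permitted.
*the candidates₂* c-commands the pronoun within its binding domain → coindexation would violate Principle B.
*the architects₃*: the pronoun c-commands this R-expression → coindexation would violate Principle C on *the architects₃*.
*the senators₄* and the pronoun do not c-command one another → neither Principle B nor Principle C is at stake; coindexation permitted.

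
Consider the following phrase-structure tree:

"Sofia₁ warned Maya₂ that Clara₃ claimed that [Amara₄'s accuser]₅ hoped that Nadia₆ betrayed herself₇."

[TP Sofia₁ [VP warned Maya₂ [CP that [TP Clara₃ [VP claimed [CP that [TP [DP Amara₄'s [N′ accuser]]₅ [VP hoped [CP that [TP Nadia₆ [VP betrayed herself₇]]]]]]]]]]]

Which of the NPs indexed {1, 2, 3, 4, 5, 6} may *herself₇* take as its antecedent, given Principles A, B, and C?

*herself* is an anaphor, so Principle A applies: it must be bound in its binding domain.
Binding domain of *herself₇*: the embedded TP, whose subject is Nadia₆.
*Sofia₁* c-commands the anaphor but is outside its binding domain → cannot satisfy Principle A.
*Maya₂* c-commands the anaphor but is outside its binding domain → cannot satisfy Principle A.
*Clara₃* c-commands the anaphor but is outside its binding domain → cannot satisfy Principle A.
*Amara₄* does not c-command the anaphor → cannot bind it.
*[Amara₄'s accuser]₅* c-commands the anaphor but is outside its binding domain → cannot satisfy Principle A.
*Nadia₆* c-commands the anaphor within its binding domain → licit binder.

{6}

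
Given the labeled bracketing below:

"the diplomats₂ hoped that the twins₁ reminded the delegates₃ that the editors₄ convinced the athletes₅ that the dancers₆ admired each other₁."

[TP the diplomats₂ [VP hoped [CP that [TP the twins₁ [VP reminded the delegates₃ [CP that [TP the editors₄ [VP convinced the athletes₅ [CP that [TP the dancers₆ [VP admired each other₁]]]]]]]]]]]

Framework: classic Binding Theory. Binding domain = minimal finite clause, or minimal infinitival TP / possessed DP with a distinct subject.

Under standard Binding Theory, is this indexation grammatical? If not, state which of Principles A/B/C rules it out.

The two coindexed NPs are *the twins₁* and *each other₁*.
*each other₁* is an anaphor. Principle A requires it to be bound within its binding domain — the embedded TP, whose subject is the dancers₆.
Within that domain it is c-commanded by *the dancers₆*, which does not share its index.
*the twins₁* does c-command the anaphor, but from outside its binding domain.
The anaphor is unbound in its domain → Principle A violation.

Principle A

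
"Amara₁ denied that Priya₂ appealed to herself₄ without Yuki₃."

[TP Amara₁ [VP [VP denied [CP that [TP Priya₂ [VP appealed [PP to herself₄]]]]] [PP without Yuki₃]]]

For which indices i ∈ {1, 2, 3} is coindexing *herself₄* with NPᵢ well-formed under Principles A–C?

*herself* is an anaphor, so Principle A applies: it must be bound in its binding domain.
Binding domain of *herself₄*: the embedded TP, whose subject is Priya₂.
*Amara₁* c-commands the anaphor but is outside its binding domain → cannot satisfy Principle A.
*Priya₂* c-commands the anaphor within its binding domain → licit binder.
*Yuki₃* does not c-command the anaphor → cannot bind it.

{2}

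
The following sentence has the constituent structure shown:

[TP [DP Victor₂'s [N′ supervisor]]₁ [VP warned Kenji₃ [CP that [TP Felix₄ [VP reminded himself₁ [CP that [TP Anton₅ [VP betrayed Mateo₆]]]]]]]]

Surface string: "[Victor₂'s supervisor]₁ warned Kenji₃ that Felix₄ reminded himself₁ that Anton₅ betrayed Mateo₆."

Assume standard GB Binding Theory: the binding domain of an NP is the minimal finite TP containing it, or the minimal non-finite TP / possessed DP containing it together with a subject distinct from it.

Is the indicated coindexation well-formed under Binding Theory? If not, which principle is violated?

The two coindexed NPs are *[Victor₂'s supervisor]₁* and *himself₁*.
*himself₁* is an anaphor. Principle A requires it to be bound within its binding domain — the embedded TP, whose subject is Felix₄.
Within that domain it is c-commanded by *Felix₄*, which does not share its index.
*[Victor₂'s supervisor]₁* does c-command the anaphor, but from outside its binding domain.
The anaphor is unbound in its domain → Principle A violation.

Principle A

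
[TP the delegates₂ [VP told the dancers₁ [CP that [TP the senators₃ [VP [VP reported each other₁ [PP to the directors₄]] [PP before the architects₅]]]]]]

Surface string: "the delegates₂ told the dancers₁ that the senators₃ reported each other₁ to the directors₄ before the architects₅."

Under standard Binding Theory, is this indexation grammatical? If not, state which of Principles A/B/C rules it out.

Principle A

The two coindexed NPs are *the dancers₁* and *each other₁*.
*each other₁* is an anaphor. Principle A requires it to be bound within its binding domain — the embedded TP, whose subject is the senators₃.
Within that domain it is c-commanded by *the senators₃*, which does not share its index.
*the dancers₁* does c-command the anaphor, but from outside its binding domain.
The anaphor is unbound in its domain → Principle A violation.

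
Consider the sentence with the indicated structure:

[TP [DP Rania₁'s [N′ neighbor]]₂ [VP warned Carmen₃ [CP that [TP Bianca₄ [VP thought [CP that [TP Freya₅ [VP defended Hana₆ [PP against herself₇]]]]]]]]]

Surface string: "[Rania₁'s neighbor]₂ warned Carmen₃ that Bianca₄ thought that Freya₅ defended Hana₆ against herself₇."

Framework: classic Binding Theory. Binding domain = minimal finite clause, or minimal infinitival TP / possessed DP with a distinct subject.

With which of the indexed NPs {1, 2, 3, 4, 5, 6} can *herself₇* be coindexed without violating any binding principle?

*herself* is an anaphor, so Principle A applies: it must be bound in its binding domain.
Binding domain of *herself₇*: the embedded TP, whose subject is Freya₅.
*Rania₁* does not c-command the anaphor → cannot bind it.
*[Rania₁'s neighbor]₂* c-commands the anaphor but is outside its binding domain → cannot satisfy Principle A.
*Carmen₃* c-commands the anaphor but is outside its binding domain → cannot satisfy Principle A.
*Bianca₄* c-commands the anaphor but is outside its binding domain → cannot satisfy Principle A.
*Freya₅* c-commands the anaphor within its binding domain → licit binder.
*Hana₆* c-commands the anaphor within its binding domain → licit binder.

{5, 6}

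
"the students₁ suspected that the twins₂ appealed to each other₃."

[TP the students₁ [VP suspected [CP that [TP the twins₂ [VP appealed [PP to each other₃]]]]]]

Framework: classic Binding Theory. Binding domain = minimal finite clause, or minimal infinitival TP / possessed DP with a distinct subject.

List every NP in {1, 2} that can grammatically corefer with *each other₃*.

*each other* is an anaphor, so Principle A applies: it must be bound in its binding domain.
Binding domain of *each other₃*: the embedded TP, whose subject is the twins₂.
*the students₁* c-commands the anaphor but is outside its binding domain → cannot satisfy Principle A.
*the twins₂* c-commands the anaphor within its binding domain → licit binder.

{2}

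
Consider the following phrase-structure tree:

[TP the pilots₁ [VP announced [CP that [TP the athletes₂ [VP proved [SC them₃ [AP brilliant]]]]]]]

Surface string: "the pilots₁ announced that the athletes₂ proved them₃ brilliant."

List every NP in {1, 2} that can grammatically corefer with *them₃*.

*them* is a pronoun, so Principle B applies: it must be free in its binding domain.
Binding domain of *them₃*: the embedded TP, whose subject is the athletes₂.
*the pilots₁* c-commands the pronoun but from outside its binding domain, and is not c-commanded by it → coindexation permitted.
*the athletes₂* c-commands the pronoun within its binding domain → coindexation would violate Principle B.

{1}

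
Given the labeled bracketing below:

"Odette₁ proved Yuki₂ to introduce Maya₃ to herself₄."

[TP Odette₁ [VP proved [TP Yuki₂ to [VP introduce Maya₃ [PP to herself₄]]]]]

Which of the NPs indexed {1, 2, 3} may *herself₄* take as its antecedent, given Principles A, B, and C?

*herself* is an anaphor, so Principle A applies: it must be bound in its binding domain.
Binding domain of *herself₄*: the embedded TP, whose subject is Yuki₂.
*Odette₁* c-commands the anaphor but is outside its binding domain → cannot satisfy Principle A.
*Yuki₂* c-commands the anaphor within its binding domain → licit binder.
*Maya₃* c-commands the anaphor within its binding domain → licit binder.

{2, 3}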